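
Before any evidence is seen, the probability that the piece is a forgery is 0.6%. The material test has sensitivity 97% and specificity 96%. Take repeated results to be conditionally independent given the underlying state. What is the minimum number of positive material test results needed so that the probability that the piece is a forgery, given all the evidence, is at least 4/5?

Prior odds: 0.006 ÷ 0.994 = 3/497.
False-positive rate = 1 − 0.96 = 0.04; likelihood ratio of a positive = 0.97/0.04 = 24.25.
Target posterior odds = 0.8/0.2 = 4.
Need (3/497) × 24.25ⁿ ≥ 4, i.e. 24.25ⁿ ≥ 1988/3.
24.25² = 588.0625 falls short of 1988/3 but 24.25³ = 912673/64 reaches it, so n = 3.

3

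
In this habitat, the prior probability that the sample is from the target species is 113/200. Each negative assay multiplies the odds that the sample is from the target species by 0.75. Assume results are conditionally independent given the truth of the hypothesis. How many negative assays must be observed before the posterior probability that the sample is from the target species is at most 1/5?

Prior odds = 0.565/0.435 = 113/87.
Likelihood ratio per negative assay = 0.75.
Target posterior odds = 0.2/0.8 = 0.25.
Require 0.75ⁿ ≤ 0.25 ÷ (113/87) = 87/452.
0.75⁵ = 243/1024 is still above 87/452 but 0.75⁶ = 729/4096 is at or below it, so n = 6.

6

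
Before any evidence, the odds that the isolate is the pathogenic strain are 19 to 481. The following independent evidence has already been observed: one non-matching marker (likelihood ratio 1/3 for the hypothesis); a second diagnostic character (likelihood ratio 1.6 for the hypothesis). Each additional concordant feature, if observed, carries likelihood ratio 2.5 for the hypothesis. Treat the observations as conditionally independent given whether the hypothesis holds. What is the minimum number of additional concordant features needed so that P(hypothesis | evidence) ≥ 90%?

7

Prior odds = 19/481.
Combined Bayes factor of the evidence already in hand = (1/3) × 1.6 = 8/15.
Odds after that evidence = (19/481) × 8/15 = 152/7215.
Target odds = 0.9/0.1 = 9.
Need 2.5ⁿ ≥ 9 ÷ (152/7215) = 64935/152.
2.5⁶ = 244.140625 falls short of 64935/152 but 2.5⁷ = 610.3515625 reaches it, so n = 7.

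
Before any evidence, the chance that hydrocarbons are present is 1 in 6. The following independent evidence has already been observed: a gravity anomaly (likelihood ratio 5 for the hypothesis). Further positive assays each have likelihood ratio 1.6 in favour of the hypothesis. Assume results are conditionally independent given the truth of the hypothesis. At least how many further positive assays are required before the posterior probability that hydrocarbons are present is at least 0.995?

12

Prior odds = (1/6)/(5/6) = 0.2.
Bayes factor of the evidence already in hand = 5.
Odds after that evidence = 0.2 × 5 = 1.
Target odds = 0.995/0.005 = 199.
Need 1.6ⁿ ≥ 199 ÷ 1 = 199.
1.6¹¹ ≈175.922 falls short of 199 but 1.6¹² ≈281.475 reaches it, so n = 12.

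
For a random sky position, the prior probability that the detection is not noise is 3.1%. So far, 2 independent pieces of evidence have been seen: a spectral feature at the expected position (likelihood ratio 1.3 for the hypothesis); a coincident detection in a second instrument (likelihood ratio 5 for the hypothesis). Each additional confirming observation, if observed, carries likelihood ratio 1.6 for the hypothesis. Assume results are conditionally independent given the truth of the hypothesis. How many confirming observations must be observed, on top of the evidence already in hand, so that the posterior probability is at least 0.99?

14

Prior odds = 0.031/0.969 = 31/969.
Combined Bayes factor of the evidence already in hand = 1.3 × 5 = 6.5.
Odds after that evidence = (31/969) × 6.5 = 403/1938.
Target odds = 0.99/0.01 = 99.
Need 1.6ⁿ ≥ 99 ÷ (403/1938) = 191862/403.
1.6¹³ ≈450.36 falls short of 191862/403 but 1.6¹⁴ ≈720.576 reaches it, so n = 14.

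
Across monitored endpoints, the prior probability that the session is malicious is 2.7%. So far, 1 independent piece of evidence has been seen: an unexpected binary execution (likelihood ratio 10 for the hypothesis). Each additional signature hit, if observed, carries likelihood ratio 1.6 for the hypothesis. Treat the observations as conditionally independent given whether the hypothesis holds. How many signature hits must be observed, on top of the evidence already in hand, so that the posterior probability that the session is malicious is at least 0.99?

Prior odds = 0.027/0.973 = 27/973.
Bayes factor of the evidence already in hand = 10.
Odds after that evidence = (27/973) × 10 = 270/973.
Target odds = 0.99/0.01 = 99.
Need 1.6ⁿ ≥ 99 ÷ (270/973) = 10703/30.
1.6¹² ≈281.475 falls short of 10703/30 but 1.6¹³ ≈450.36 reaches it, so n = 13.

13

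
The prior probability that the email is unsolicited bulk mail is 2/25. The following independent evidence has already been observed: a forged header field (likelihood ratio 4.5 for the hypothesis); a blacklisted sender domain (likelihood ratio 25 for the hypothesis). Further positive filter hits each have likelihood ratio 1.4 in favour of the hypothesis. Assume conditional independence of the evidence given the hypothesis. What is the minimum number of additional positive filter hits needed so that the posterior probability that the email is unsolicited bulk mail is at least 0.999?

14

Prior odds = 0.08/0.92 = 2/23.
Combined Bayes factor of the evidence already in hand = 4.5 × 25 = 112.5.
Odds after that evidence = (2/23) × 112.5 = 225/23.
Target odds = 0.999/0.001 = 999.
Need 1.4ⁿ ≥ 999 ÷ (225/23) = 102.12.
1.4¹³ ≈79.3715 falls short of 102.12 but 1.4¹⁴ ≈111.12 reaches it, so n = 14.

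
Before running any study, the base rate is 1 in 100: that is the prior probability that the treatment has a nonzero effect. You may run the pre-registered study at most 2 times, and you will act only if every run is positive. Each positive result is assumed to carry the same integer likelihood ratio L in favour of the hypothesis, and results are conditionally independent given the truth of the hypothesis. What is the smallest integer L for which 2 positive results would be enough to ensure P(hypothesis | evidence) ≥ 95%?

44

Prior odds = 0.01/0.99 = 1/99.
Target odds = 0.95/0.05 = 19.
Need L² ≥ 19 ÷ (1/99) = 1881.
43² = 1849 < 1881 ≤ 1936 = 44², so L = 44.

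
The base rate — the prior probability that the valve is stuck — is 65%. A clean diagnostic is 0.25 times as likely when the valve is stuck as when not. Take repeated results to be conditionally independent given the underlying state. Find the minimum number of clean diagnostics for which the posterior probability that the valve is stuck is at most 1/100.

Prior odds = 0.65/0.35 = 13/7.
Likelihood ratio per clean diagnostic = 0.25.
Target odds: 0.01 ÷ 0.99 = 1/99.
Require 0.25ⁿ ≤ 1/99 ÷ (13/7) = 7/1287.
0.25³ = 0.015625 is still above 7/1287 but 0.25⁴ = 0.00390625 is at or below it, so n = 4.

4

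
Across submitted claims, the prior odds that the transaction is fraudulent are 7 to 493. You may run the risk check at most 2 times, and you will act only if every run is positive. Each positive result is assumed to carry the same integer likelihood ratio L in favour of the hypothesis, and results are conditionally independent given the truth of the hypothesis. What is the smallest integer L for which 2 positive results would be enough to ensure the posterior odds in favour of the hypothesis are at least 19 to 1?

37

Prior odds = 7/493.
Target odds = 19.
Need L² ≥ 19 ÷ (7/493) = 9367/7.
36² = 1296 < 9367/7 ≤ 1369 = 37², so L = 37.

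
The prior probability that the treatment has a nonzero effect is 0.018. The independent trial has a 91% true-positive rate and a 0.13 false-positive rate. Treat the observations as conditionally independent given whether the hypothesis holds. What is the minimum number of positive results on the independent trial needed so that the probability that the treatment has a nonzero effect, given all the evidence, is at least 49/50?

Prior odds: 0.018 ÷ 0.982 = 9/491.
Likelihood ratio of a positive result = 0.91/0.13 = 7.
Target posterior odds = 0.98/0.02 = 49.
Require 7ⁿ ≥ 49 ÷ (9/491) = 24059/9.
7⁴ = 2401 falls short of 24059/9 but 7⁵ = 16807 reaches it, so n = 5.

5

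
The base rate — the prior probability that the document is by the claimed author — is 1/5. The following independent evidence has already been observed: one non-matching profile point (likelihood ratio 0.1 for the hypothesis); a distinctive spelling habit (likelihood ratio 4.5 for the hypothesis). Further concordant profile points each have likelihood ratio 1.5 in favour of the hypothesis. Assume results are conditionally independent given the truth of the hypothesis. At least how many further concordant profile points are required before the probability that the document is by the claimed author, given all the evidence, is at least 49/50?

Prior odds = 0.2/0.8 = 0.25.
Combined Bayes factor of the evidence already in hand = 0.1 × 4.5 = 0.45.
Odds after that evidence = 0.25 × 0.45 = 0.1125.
Target odds = 0.98/0.02 = 49.
Need 1.5ⁿ ≥ 49 ÷ 0.1125 = 3920/9.
1.5¹⁴ = 4782969/16384 falls short of 3920/9 but 1.5¹⁵ = 14348907/32768 reaches it, so n = 15.

15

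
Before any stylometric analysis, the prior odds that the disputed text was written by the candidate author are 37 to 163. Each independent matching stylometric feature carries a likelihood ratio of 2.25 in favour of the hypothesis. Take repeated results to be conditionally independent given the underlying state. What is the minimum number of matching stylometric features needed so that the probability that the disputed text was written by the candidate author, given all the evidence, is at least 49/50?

Prior odds = 37/163.
Likelihood ratio per matching stylometric feature = 2.25.
Target posterior odds = 0.98/0.02 = 49.
Need (37/163) × 2.25ⁿ ≥ 49, i.e. 2.25ⁿ ≥ 7987/37.
2.25⁶ = 531441/4096 falls short of 7987/37 but 2.25⁷ = 4782969/16384 reaches it, so n = 7.

7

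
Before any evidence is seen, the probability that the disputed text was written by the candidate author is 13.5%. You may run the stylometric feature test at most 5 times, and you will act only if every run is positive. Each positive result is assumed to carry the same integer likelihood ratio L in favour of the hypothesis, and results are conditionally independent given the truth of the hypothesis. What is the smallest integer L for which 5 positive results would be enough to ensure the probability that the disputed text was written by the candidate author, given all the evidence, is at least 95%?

3

Prior odds = 0.135/0.865 = 27/173.
Target odds = 0.95/0.05 = 19.
Need L⁵ ≥ 19 ÷ (27/173) = 3287/27.
2⁵ = 32 < 3287/27 ≤ 243 = 3⁵, so L = 3.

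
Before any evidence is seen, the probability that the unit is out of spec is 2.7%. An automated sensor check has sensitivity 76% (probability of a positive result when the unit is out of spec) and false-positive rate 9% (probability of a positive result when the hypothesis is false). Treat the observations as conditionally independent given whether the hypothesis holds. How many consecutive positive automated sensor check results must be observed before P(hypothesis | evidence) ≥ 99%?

4

Prior odds: 0.027 ÷ 0.973 = 27/973.
Likelihood ratio of a positive result = 0.76/0.09 = 76/9.
Target posterior odds = 0.99/0.01 = 99.
Require (76/9)ⁿ ≥ 99 ÷ (27/973) = 10703/3.
(76/9)³ = 438976/729 falls short of 10703/3 but (76/9)⁴ = 33362176/6561 reaches it, so n = 4.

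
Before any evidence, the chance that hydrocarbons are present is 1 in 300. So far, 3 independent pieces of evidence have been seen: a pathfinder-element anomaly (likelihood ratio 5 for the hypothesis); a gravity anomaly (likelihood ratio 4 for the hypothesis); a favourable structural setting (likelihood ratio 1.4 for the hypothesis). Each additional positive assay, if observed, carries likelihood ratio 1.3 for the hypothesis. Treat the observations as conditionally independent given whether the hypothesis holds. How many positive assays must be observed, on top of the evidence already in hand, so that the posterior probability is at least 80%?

Prior odds = (1/300)/(299/300) = 1/299.
Combined Bayes factor of the evidence already in hand = 5 × 4 × 1.4 = 28.
Odds after that evidence = (1/299) × 28 = 28/299.
Target odds = 0.8/0.2 = 4.
Need 1.3ⁿ ≥ 4 ÷ (28/299) = 299/7.
1.3¹⁴ ≈39.3738 falls short of 299/7 but 1.3¹⁵ ≈51.1859 reaches it, so n = 15.

15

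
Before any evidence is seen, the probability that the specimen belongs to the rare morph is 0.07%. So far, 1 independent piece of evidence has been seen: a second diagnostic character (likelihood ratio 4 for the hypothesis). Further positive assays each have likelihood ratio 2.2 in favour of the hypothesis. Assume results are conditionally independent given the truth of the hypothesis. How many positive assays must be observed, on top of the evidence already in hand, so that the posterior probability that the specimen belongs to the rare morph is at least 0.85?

10

Prior odds = 0.0007/0.9993 = 7/9993.
Bayes factor of the evidence already in hand = 4.
Odds after that evidence = (7/9993) × 4 = 28/9993.
Target odds = 0.85/0.15 = 17/3.
Need 2.2ⁿ ≥ 17/3 ÷ (28/9993) = 56627/28.
2.2⁹ ≈1207.27 falls short of 56627/28 but 2.2¹⁰ ≈2655.99 reaches it, so n = 10.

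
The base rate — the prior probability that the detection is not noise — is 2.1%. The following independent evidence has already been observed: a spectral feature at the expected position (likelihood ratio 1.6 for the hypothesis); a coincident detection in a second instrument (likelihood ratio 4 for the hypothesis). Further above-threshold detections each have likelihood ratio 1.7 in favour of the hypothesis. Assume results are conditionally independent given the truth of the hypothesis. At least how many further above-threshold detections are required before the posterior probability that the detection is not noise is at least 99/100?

13

Prior odds = 0.021/0.979 = 21/979.
Combined Bayes factor of the evidence already in hand = 1.6 × 4 = 6.4.
Odds after that evidence = (21/979) × 6.4 = 672/4895.
Target odds = 0.99/0.01 = 99.
Need 1.7ⁿ ≥ 99 ÷ (672/4895) = 161535/224.
1.7¹² ≈582.622 falls short of 161535/224 but 1.7¹³ ≈990.458 reaches it, so n = 13.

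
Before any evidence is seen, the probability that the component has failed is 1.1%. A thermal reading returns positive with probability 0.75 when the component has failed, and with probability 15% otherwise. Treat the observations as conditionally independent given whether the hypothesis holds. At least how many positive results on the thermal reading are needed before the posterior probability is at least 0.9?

Prior odds: 0.011 ÷ 0.989 = 11/989.
Likelihood ratio of a positive result = 0.75/0.15 = 5.
Target posterior odds = 0.9/0.1 = 9.
Need (11/989) × 5ⁿ ≥ 9, i.e. 5ⁿ ≥ 8901/11.
5⁴ = 625 falls short of 8901/11 but 5⁵ = 3125 reaches it, so n = 5.

5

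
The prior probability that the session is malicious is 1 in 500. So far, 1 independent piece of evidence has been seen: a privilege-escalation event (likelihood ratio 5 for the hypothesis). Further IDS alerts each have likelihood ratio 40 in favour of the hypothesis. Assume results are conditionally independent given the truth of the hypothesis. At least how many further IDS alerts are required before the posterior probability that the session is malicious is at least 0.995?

3

Prior odds = 0.002/0.998 = 1/499.
Bayes factor of the evidence already in hand = 5.
Odds after that evidence = (1/499) × 5 = 5/499.
Target odds = 0.995/0.005 = 199.
Need 40ⁿ ≥ 199 ÷ (5/499) = 19860.2.
40² = 1600 falls short of 19860.2 but 40³ = 64000 reaches it, so n = 3.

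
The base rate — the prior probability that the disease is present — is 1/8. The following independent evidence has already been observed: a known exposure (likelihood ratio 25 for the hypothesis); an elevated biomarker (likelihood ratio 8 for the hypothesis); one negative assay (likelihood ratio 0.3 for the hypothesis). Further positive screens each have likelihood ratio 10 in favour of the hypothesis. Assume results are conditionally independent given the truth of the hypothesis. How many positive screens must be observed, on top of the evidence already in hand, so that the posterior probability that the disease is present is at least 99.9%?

3

Prior odds = 0.125/0.875 = 1/7.
Combined Bayes factor of the evidence already in hand = 25 × 8 × 0.3 = 60.
Odds after that evidence = (1/7) × 60 = 60/7.
Target odds = 0.999/0.001 = 999.
Need 10ⁿ ≥ 999 ÷ (60/7) = 116.55.
10² = 100 falls short of 116.55 but 10³ = 1000 reaches it, so n = 3.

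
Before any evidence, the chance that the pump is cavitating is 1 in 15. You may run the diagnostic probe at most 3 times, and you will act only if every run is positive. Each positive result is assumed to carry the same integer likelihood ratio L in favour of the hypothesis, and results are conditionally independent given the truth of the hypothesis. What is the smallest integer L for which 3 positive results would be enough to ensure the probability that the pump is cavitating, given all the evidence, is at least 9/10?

Prior odds = (1/15)/(14/15) = 1/14.
Target odds = 0.9/0.1 = 9.
Need L³ ≥ 9 ÷ (1/14) = 126.
5³ = 125 < 126 ≤ 216 = 6³, so L = 6.

6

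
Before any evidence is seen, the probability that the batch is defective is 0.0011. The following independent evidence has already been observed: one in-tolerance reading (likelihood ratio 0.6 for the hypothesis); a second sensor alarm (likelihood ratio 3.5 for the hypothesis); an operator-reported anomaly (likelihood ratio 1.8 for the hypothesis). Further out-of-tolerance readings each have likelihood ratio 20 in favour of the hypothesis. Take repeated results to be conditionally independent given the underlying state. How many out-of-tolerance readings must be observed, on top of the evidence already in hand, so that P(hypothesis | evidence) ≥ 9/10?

Prior odds = 0.0011/0.9989 = 11/9989.
Combined Bayes factor of the evidence already in hand = 0.6 × 3.5 × 1.8 = 3.78.
Odds after that evidence = (11/9989) × 3.78 = 297/71350.
Target odds = 0.9/0.1 = 9.
Need 20ⁿ ≥ 9 ÷ (297/71350) = 71350/33.
20² = 400 falls short of 71350/33 but 20³ = 8000 reaches it, so n = 3.

3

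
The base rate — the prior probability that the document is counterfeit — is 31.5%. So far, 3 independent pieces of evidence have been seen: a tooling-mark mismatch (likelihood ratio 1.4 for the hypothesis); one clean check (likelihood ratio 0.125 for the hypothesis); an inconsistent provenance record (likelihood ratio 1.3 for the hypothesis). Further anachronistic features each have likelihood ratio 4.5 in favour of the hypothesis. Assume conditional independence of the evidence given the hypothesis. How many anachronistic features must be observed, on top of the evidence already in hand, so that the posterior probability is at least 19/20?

Prior odds = 0.315/0.685 = 63/137.
Combined Bayes factor of the evidence already in hand = 1.4 × 0.125 × 1.3 = 0.2275.
Odds after that evidence = (63/137) × 0.2275 = 5733/54800.
Target odds = 0.95/0.05 = 19.
Need 4.5ⁿ ≥ 19 ÷ (5733/54800) = 1041200/5733.
4.5³ = 91.125 falls short of 1041200/5733 but 4.5⁴ = 410.0625 reaches it, so n = 4.

4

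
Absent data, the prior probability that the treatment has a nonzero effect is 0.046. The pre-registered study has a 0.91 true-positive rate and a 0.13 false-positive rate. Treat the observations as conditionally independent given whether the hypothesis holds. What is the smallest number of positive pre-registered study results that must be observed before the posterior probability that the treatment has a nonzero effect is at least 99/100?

4

Prior odds = 0.046/0.954 = 23/477.
Likelihood ratio of a positive result = 0.91/0.13 = 7.
Target posterior odds = 0.99/0.01 = 99.
Require 7ⁿ ≥ 99 ÷ (23/477) = 47223/23.
7³ = 343 falls short of 47223/23 but 7⁴ = 2401 reaches it, so n = 4.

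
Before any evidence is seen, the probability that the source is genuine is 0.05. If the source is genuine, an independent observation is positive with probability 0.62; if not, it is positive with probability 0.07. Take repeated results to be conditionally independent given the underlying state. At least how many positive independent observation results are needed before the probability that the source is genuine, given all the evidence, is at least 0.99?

4

Prior odds: 0.05 ÷ 0.95 = 1/19.
Likelihood ratio of a positive = 0.62/0.07 = 62/7.
Target odds: 0.99 ÷ 0.01 = 99.
Require (62/7)ⁿ ≥ 99 ÷ (1/19) = 1881.
(62/7)³ = 238328/343 falls short of 1881 but (62/7)⁴ = 14776336/2401 reaches it, so n = 4.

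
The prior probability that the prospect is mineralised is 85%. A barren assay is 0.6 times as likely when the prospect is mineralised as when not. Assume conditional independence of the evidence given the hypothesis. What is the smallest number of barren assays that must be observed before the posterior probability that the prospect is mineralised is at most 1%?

Prior odds = 0.85/0.15 = 17/3.
Likelihood ratio per barren assay = 0.6.
Target posterior odds = 0.01/0.99 = 1/99.
Need (17/3) × 0.6ⁿ ≤ 1/99, i.e. 0.6ⁿ ≤ 1/561.
0.6¹² = 531441/244140625 is still above 1/561 but 0.6¹³ ≈0.00130607 is at or below it, so n = 13.

13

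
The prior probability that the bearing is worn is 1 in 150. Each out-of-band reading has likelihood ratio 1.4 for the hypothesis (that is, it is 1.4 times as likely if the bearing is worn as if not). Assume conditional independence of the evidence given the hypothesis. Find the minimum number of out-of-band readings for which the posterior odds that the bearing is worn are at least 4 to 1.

Prior odds = (1/150)/(149/150) = 1/149.
Likelihood ratio per out-of-band reading = 1.4.
Target odds = 4.
Require 1.4ⁿ ≥ 4 ÷ (1/149) = 596.
1.4¹⁸ ≈426.879 falls short of 596 but 1.4¹⁹ ≈597.63 reaches it, so n = 19.

19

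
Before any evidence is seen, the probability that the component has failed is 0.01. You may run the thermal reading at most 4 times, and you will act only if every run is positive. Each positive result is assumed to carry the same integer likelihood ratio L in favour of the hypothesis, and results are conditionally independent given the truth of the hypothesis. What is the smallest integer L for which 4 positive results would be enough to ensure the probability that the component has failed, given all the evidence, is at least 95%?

Prior odds = 0.01/0.99 = 1/99.
Target odds = 0.95/0.05 = 19.
Need L⁴ ≥ 19 ÷ (1/99) = 1881.
6⁴ = 1296 < 1881 ≤ 2401 = 7⁴, so L = 7.

7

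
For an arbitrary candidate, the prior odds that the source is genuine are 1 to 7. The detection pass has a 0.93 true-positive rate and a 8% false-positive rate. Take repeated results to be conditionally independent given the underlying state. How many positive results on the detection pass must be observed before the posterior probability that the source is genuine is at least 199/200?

Prior odds = 1/7.
Likelihood ratio of a positive result = 0.93/0.08 = 11.625.
Target odds: 0.995 ÷ 0.005 = 199.
Need (1/7) × 11.625ⁿ ≥ 199, i.e. 11.625ⁿ ≥ 1393.
11.625² = 135.140625 falls short of 1393 but 11.625³ = 804357/512 reaches it, so n = 3.

3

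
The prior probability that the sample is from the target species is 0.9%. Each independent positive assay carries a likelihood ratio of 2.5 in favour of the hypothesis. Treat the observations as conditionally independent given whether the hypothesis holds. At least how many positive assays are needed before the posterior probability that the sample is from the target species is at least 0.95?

9

Prior odds: 0.009 ÷ 0.991 = 9/991.
Likelihood ratio per positive assay = 2.5.
Target posterior odds = 0.95/0.05 = 19.
Need (9/991) × 2.5ⁿ ≥ 19, i.e. 2.5ⁿ ≥ 18829/9.
2.5⁸ = 390625/256 falls short of 18829/9 but 2.5⁹ = 1953125/512 reaches it, so n = 9.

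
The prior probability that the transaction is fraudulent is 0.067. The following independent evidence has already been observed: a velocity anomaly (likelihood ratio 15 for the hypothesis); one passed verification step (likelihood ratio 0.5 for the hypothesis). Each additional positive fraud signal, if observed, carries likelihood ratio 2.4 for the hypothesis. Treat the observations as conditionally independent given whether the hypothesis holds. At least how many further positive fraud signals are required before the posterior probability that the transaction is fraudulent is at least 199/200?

7

Prior odds = 0.067/0.933 = 67/933.
Combined Bayes factor of the evidence already in hand = 15 × 0.5 = 7.5.
Odds after that evidence = (67/933) × 7.5 = 335/622.
Target odds = 0.995/0.005 = 199.
Need 2.4ⁿ ≥ 199 ÷ (335/622) = 123778/335.
2.4⁶ = 2985984/15625 falls short of 123778/335 but 2.4⁷ = 35831808/78125 reaches it, so n = 7.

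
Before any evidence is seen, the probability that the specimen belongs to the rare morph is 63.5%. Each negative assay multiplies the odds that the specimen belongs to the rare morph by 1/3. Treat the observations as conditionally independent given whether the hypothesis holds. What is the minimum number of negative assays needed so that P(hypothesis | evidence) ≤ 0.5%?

6

Prior odds = 0.635/0.365 = 127/73.
Likelihood ratio per negative assay = 1/3.
Target posterior odds = 0.005/0.995 = 1/199.
Require (1/3)ⁿ ≤ 1/199 ÷ (127/73) = 73/25273.
(1/3)⁵ = 1/243 is still above 73/25273 but (1/3)⁶ = 1/729 is at or below it, so n = 6.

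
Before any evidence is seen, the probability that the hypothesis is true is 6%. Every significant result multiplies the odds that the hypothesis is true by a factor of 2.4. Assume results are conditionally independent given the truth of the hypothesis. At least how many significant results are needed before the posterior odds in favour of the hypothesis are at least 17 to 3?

Prior odds = 0.06/0.94 = 3/47.
Likelihood ratio per significant result = 2.4.
Target odds = 17/3.
Require 2.4ⁿ ≥ 17/3 ÷ (3/47) = 799/9.
2.4⁵ = 79.62624 falls short of 799/9 but 2.4⁶ = 2985984/15625 reaches it, so n = 6.

6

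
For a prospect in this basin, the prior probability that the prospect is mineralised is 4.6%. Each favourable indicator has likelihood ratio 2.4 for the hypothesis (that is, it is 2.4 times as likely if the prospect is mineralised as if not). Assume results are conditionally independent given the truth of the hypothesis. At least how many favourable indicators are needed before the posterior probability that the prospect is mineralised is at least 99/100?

Prior odds = 0.046/0.954 = 23/477.
Likelihood ratio per favourable indicator = 2.4.
Target posterior odds = 0.99/0.01 = 99.
Need (23/477) × 2.4ⁿ ≥ 99, i.e. 2.4ⁿ ≥ 47223/23.
2.4⁸ = 429981696/390625 falls short of 47223/23 but 2.4⁹ ≈2641.81 reaches it, so n = 9.

9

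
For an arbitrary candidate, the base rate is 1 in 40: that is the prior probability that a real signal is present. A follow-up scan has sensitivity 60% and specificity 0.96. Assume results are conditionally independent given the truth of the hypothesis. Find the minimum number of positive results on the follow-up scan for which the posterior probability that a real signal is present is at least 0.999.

4

Prior odds = 0.025/0.975 = 1/39.
False-positive rate = 1 − 0.96 = 0.04; likelihood ratio of a positive = 0.6/0.04 = 15.
Target odds: 0.999 ÷ 0.001 = 999.
Need (1/39) × 15ⁿ ≥ 999, i.e. 15ⁿ ≥ 38961.
15³ = 3375 falls short of 38961 but 15⁴ = 50625 reaches it, so n = 4.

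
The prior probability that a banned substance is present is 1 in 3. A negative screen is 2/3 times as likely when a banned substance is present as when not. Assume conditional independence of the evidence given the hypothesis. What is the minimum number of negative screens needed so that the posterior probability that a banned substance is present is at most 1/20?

Prior odds: (1/3) ÷ (2/3) = 0.5.
Likelihood ratio per negative screen = 2/3.
Target odds: 0.05 ÷ 0.95 = 1/19.
Require (2/3)ⁿ ≤ 1/19 ÷ 0.5 = 2/19.
(2/3)⁵ = 32/243 is still above 2/19 but (2/3)⁶ = 64/729 is at or below it, so n = 6.

6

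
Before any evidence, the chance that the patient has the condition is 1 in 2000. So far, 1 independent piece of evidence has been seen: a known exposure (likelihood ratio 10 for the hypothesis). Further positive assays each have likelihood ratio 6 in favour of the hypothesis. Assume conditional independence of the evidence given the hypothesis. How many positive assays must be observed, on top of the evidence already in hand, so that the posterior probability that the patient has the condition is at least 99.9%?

Prior odds = 0.0005/0.9995 = 1/1999.
Bayes factor of the evidence already in hand = 10.
Odds after that evidence = (1/1999) × 10 = 10/1999.
Target odds = 0.999/0.001 = 999.
Need 6ⁿ ≥ 999 ÷ (10/1999) = 199700.1.
6⁶ = 46656 falls short of 199700.1 but 6⁷ = 279936 reaches it, so n = 7.

7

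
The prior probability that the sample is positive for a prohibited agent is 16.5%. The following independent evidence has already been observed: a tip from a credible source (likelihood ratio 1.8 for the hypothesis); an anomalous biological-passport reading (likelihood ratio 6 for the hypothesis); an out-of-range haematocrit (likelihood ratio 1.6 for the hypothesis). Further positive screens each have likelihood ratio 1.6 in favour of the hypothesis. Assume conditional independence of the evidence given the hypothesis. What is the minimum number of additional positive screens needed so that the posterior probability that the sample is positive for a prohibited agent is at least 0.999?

13

Prior odds = 0.165/0.835 = 33/167.
Combined Bayes factor of the evidence already in hand = 1.8 × 6 × 1.6 = 17.28.
Odds after that evidence = (33/167) × 17.28 = 14256/4175.
Target odds = 0.999/0.001 = 999.
Need 1.6ⁿ ≥ 999 ÷ (14256/4175) = 154475/528.
1.6¹² ≈281.475 falls short of 154475/528 but 1.6¹³ ≈450.36 reaches it, so n = 13.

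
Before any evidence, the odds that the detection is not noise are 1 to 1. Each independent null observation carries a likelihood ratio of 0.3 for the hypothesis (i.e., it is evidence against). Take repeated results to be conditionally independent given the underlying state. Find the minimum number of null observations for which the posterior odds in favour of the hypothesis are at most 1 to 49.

4

Prior odds = 1.
Likelihood ratio per null observation = 0.3.
Target odds = 1/49.
Require 0.3ⁿ ≤ 1/49 ÷ 1 = 1/49.
0.3³ = 0.027 is still above 1/49 but 0.3⁴ = 0.0081 is at or below it, so n = 4.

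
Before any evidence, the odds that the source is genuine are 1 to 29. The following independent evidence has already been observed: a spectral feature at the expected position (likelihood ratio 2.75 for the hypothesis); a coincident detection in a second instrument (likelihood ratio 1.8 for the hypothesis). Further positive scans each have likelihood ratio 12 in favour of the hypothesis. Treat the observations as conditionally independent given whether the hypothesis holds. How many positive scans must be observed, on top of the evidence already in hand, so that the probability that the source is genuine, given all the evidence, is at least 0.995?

3

Prior odds = 1/29.
Combined Bayes factor of the evidence already in hand = 2.75 × 1.8 = 4.95.
Odds after that evidence = (1/29) × 4.95 = 99/580.
Target odds = 0.995/0.005 = 199.
Need 12ⁿ ≥ 199 ÷ (99/580) = 115420/99.
12² = 144 falls short of 115420/99 but 12³ = 1728 reaches it, so n = 3.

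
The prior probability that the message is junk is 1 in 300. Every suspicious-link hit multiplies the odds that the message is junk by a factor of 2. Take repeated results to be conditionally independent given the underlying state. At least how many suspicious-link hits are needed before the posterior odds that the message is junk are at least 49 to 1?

14

Prior odds: (1/300) ÷ (299/300) = 1/299.
Likelihood ratio per suspicious-link hit = 2.
Target odds = 49.
Need (1/299) × 2ⁿ ≥ 49, i.e. 2ⁿ ≥ 14651.
2¹³ = 8192 falls short of 14651 but 2¹⁴ = 16384 reaches it, so n = 14.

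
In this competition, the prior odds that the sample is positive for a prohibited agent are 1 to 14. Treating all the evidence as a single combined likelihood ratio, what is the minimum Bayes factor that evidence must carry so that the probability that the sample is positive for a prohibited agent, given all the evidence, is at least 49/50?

686

Prior odds = 1/14.
Target odds = 0.98/0.02 = 49.
Required Bayes factor = 49 ÷ (1/14) = 686.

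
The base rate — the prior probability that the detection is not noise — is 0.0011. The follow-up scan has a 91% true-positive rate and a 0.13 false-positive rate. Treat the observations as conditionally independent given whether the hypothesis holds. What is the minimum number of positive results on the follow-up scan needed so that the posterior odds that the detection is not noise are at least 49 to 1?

6

Prior odds = 0.0011/0.9989 = 11/9989.
Likelihood ratio of a positive result = 0.91/0.13 = 7.
Target odds = 49.
Need (11/9989) × 7ⁿ ≥ 49, i.e. 7ⁿ ≥ 489461/11.
7⁵ = 16807 falls short of 489461/11 but 7⁶ = 117649 reaches it, so n = 6.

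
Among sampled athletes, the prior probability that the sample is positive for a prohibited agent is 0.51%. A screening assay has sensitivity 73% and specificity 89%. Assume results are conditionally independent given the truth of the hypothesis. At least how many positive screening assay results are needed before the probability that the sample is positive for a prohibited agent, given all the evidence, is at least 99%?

6

Prior odds = 0.0051/0.9949 = 51/9949.
False-positive rate = 1 − 0.89 = 0.11; likelihood ratio of a positive = 0.73/0.11 = 73/11.
Target posterior odds = 0.99/0.01 = 99.
Need (51/9949) × (73/11)ⁿ ≥ 99, i.e. (73/11)ⁿ ≥ 328317/17.
(73/11)⁵ ≈12872.1 falls short of 328317/17 but (73/11)⁶ ≈85424.2 reaches it, so n = 6.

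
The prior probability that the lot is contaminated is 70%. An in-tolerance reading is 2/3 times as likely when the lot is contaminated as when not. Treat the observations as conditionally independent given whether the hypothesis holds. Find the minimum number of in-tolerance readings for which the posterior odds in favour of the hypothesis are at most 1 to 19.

10

Prior odds: 0.7 ÷ 0.3 = 7/3.
Likelihood ratio per in-tolerance reading = 2/3.
Target odds = 1/19.
Need (7/3) × (2/3)ⁿ ≤ 1/19, i.e. (2/3)ⁿ ≤ 3/133.
(2/3)⁹ = 512/19683 is still above 3/133 but (2/3)¹⁰ = 1024/59049 is at or below it, so n = 10.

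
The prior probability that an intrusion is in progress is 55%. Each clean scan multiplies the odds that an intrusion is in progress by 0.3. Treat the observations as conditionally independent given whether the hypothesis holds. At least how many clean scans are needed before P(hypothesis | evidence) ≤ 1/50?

4

Prior odds: 0.55 ÷ 0.45 = 11/9.
Likelihood ratio per clean scan = 0.3.
Target odds: 0.02 ÷ 0.98 = 1/49.
Require 0.3ⁿ ≤ 1/49 ÷ (11/9) = 9/539.
0.3³ = 0.027 is still above 9/539 but 0.3⁴ = 0.0081 is at or below it, so n = 4.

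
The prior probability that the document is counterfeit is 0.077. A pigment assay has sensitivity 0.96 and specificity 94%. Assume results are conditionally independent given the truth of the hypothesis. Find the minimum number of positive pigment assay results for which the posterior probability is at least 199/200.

3

Prior odds = 0.077/0.923 = 77/923.
False-positive rate = 1 − 0.94 = 0.06; likelihood ratio of a positive = 0.96/0.06 = 16.
Target posterior odds = 0.995/0.005 = 199.
Need (77/923) × 16ⁿ ≥ 199, i.e. 16ⁿ ≥ 183677/77.
16² = 256 falls short of 183677/77 but 16³ = 4096 reaches it, so n = 3.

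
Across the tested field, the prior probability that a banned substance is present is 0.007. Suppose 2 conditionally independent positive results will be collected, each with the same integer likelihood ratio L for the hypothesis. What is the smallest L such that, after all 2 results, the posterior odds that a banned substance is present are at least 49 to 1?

Prior odds = 0.007/0.993 = 7/993.
Target odds = 49.
Need L² ≥ 49 ÷ (7/993) = 6951.
83² = 6889 < 6951 ≤ 7056 = 84², so L = 84.

84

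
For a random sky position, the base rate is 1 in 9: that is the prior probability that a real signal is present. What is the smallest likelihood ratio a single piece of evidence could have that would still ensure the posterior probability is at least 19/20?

152

Prior odds = (1/9)/(8/9) = 0.125.
Target odds = 0.95/0.05 = 19.
Required Bayes factor = 19 ÷ 0.125 = 152.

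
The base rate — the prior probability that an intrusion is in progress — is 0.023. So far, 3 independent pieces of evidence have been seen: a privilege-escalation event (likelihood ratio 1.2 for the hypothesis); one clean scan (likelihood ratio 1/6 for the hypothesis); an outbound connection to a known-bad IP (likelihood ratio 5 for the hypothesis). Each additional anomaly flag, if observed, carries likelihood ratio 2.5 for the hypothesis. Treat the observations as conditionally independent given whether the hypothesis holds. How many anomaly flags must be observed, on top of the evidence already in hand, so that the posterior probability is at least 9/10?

Prior odds = 0.023/0.977 = 23/977.
Combined Bayes factor of the evidence already in hand = 1.2 × (1/6) × 5 = 1.
Odds after that evidence = (23/977) × 1 = 23/977.
Target odds = 0.9/0.1 = 9.
Need 2.5ⁿ ≥ 9 ÷ (23/977) = 8793/23.
2.5⁶ = 244.140625 falls short of 8793/23 but 2.5⁷ = 610.3515625 reaches it, so n = 7.

7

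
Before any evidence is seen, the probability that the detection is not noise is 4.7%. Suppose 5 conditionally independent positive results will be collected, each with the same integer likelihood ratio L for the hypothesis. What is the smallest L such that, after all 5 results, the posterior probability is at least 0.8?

Prior odds = 0.047/0.953 = 47/953.
Target odds = 0.8/0.2 = 4.
Need L⁵ ≥ 4 ÷ (47/953) = 3812/47.
2⁵ = 32 < 3812/47 ≤ 243 = 3⁵, so L = 3.

3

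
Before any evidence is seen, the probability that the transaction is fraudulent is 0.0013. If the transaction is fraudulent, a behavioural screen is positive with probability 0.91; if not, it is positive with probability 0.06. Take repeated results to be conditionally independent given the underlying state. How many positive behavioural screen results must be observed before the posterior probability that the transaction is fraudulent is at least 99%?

5

Prior odds = 0.0013/0.9987 = 13/9987.
Likelihood ratio of a positive = 0.91/0.06 = 91/6.
Target posterior odds = 0.99/0.01 = 99.
Require (91/6)ⁿ ≥ 99 ÷ (13/9987) = 988713/13.
(91/6)⁴ = 68574961/1296 falls short of 988713/13 but (91/6)⁵ ≈802510 reaches it, so n = 5.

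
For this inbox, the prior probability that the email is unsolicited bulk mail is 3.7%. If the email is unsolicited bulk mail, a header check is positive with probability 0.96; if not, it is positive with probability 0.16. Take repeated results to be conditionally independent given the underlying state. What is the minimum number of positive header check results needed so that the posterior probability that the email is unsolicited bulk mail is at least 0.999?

6

Prior odds = 0.037/0.963 = 37/963.
Likelihood ratio of a positive = 0.96/0.16 = 6.
Target odds: 0.999 ÷ 0.001 = 999.
Require 6ⁿ ≥ 999 ÷ (37/963) = 26001.
6⁵ = 7776 falls short of 26001 but 6⁶ = 46656 reaches it, so n = 6.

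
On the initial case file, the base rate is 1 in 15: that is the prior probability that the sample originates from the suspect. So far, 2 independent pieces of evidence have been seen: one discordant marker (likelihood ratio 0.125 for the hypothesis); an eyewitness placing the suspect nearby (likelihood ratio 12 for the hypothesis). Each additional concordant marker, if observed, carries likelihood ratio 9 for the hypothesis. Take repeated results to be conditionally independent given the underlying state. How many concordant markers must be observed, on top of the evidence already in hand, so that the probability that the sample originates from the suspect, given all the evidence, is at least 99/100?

Prior odds = (1/15)/(14/15) = 1/14.
Combined Bayes factor of the evidence already in hand = 0.125 × 12 = 1.5.
Odds after that evidence = (1/14) × 1.5 = 3/28.
Target odds = 0.99/0.01 = 99.
Need 9ⁿ ≥ 99 ÷ (3/28) = 924.
9³ = 729 falls short of 924 but 9⁴ = 6561 reaches it, so n = 4.

4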